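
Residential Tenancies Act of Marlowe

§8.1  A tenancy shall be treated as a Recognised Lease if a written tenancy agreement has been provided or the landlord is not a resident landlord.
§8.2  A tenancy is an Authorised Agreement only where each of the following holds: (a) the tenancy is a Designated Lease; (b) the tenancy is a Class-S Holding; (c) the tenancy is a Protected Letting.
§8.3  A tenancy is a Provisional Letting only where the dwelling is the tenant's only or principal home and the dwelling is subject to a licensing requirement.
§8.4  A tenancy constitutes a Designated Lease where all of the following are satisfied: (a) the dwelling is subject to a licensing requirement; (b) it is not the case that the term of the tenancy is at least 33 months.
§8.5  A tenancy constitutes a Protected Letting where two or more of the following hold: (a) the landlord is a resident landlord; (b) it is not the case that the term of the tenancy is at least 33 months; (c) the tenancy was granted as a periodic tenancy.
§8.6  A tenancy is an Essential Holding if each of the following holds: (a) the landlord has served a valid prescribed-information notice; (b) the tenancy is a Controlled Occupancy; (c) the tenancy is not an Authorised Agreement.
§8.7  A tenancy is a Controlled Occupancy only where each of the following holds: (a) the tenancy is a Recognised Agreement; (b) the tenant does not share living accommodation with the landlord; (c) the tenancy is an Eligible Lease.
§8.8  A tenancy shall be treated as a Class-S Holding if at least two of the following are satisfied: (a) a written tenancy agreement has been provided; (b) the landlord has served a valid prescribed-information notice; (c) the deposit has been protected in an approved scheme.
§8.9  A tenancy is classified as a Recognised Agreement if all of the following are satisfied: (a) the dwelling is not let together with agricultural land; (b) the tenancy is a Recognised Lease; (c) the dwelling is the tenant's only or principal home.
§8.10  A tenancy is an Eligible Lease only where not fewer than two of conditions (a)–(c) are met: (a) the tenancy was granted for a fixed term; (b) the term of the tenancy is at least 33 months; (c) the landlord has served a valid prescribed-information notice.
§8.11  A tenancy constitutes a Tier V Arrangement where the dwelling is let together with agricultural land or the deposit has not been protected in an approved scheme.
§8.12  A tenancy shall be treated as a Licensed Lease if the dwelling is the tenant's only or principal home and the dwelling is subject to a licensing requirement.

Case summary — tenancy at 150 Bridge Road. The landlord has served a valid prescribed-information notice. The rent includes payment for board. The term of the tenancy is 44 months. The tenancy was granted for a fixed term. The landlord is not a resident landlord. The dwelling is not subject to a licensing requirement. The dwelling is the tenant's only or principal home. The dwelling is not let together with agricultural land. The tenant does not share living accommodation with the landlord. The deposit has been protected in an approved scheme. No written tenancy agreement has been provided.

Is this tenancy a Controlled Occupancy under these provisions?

§8.1 — Recognised Lease: [a written tenancy agreement has been provided? no] OR [the landlord is not a resident landlord? yes] → satisfied.
§8.9 — Recognised Agreement: [the dwelling is not let together with agricultural land? yes] AND [Recognised Lease (§8.1)? yes] AND [the dwelling is the tenant's only or principal home? yes] → satisfied.
§8.10 — Eligible Lease: the tenancy was granted for a fixed term? yes; term of the tenancy: 44 months ≥ 33 months? yes; the landlord has served a valid prescribed-information notice? yes — 3 of 3 hold (need ≥2) → satisfied.
§8.7 — Controlled Occupancy: [Recognised Agreement (§8.9)? yes] AND [the tenant does not share living accommodation with the landlord? yes] AND [Eligible Lease (§8.10)? yes] → satisfied.

Yes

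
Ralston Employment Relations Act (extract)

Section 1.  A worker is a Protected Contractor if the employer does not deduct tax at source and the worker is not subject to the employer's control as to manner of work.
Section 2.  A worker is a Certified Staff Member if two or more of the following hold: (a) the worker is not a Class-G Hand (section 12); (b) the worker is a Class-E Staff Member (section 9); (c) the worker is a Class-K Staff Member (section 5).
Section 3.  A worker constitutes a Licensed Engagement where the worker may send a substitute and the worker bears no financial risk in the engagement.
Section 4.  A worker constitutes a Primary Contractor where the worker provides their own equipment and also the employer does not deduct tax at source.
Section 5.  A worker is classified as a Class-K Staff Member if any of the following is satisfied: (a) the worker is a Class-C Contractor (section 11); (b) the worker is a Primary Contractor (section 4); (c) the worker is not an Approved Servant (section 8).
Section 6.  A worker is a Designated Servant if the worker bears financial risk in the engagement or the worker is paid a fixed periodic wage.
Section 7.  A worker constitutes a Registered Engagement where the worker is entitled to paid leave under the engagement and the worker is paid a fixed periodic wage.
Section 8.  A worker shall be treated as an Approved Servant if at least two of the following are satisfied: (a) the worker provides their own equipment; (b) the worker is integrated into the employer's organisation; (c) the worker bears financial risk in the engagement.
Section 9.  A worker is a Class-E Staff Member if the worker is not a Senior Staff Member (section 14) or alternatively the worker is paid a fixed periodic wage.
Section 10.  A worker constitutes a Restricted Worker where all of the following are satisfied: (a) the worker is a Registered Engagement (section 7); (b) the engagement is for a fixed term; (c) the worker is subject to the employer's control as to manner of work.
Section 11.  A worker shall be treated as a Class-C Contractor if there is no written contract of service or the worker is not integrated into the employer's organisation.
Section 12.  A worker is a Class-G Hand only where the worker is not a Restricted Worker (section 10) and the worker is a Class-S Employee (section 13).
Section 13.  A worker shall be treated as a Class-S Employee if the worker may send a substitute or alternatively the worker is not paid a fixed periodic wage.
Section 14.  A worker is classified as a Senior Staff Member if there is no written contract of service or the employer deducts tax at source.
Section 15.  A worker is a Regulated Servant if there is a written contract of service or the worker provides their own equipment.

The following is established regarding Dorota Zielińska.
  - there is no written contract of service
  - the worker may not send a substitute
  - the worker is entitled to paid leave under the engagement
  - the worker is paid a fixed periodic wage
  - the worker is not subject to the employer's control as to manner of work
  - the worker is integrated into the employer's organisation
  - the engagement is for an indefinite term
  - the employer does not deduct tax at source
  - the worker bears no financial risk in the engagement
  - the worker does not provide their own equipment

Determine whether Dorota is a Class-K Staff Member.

Yes

section 11 — Class-C Contractor: [there is no written contract of service? yes] OR [the worker is not integrated into the employer's organisation? no] → satisfied.
section 4 — Primary Contractor: [the worker provides their own equipment? no] AND [the employer does not deduct tax at source? yes] → not satisfied.
section 8 — Approved Servant: the worker provides their own equipment? no; the worker is integrated into the employer's organisation? yes; the worker bears financial risk in the engagement? no — 1 of 3 hold (need ≥2) → not satisfied.
section 5 — Class-K Staff Member: [Class-C Contractor (section 11)? yes] OR [Primary Contractor (section 4)? no] OR [not an Approved Servant (section 8)? yes] → satisfied.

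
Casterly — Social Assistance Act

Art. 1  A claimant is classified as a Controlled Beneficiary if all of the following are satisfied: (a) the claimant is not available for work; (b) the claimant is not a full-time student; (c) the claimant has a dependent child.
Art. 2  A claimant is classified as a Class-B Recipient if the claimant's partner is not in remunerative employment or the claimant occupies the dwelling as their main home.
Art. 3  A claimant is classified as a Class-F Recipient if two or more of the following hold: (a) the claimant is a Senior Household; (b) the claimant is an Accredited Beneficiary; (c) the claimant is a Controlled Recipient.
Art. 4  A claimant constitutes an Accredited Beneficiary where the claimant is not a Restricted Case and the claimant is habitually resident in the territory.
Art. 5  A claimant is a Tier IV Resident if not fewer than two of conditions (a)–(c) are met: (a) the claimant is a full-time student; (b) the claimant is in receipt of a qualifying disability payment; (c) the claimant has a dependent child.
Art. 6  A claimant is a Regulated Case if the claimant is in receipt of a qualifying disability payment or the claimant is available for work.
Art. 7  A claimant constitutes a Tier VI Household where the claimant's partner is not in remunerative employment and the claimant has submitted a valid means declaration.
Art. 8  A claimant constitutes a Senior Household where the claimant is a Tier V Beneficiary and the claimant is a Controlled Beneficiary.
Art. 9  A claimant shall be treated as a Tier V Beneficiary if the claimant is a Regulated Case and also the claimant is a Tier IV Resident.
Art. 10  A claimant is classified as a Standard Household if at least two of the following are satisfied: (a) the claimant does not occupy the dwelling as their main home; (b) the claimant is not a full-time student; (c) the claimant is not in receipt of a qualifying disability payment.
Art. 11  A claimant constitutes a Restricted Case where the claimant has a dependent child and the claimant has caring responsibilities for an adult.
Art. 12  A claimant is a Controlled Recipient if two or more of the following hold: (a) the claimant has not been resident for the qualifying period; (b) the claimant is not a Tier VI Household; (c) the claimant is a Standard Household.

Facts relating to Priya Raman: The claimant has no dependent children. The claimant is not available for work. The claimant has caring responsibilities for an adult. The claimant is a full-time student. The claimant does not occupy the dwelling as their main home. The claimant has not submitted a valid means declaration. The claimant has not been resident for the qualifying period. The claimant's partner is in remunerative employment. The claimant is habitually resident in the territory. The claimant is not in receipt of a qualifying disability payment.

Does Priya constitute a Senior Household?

article 6 — Regulated Case: [the claimant is in receipt of a qualifying disability payment? no] OR [the claimant is available for work? no] → not satisfied.
article 5 — Tier IV Resident: the claimant is a full-time student? yes; the claimant is in receipt of a qualifying disability payment? no; the claimant has a dependent child? no — 1 of 3 hold (need ≥2) → not satisfied.
article 9 — Tier V Beneficiary: [Regulated Case (article 6)? no] AND [Tier IV Resident (article 5)? no] → not satisfied.
article 1 — Controlled Beneficiary: [the claimant is not available for work? yes] AND [the claimant is not a full-time student? no] AND [the claimant has a dependent child? no] → not satisfied.
article 8 — Senior Household: [Tier V Beneficiary (article 9)? no] AND [Controlled Beneficiary (article 1)? no] → not satisfied.

No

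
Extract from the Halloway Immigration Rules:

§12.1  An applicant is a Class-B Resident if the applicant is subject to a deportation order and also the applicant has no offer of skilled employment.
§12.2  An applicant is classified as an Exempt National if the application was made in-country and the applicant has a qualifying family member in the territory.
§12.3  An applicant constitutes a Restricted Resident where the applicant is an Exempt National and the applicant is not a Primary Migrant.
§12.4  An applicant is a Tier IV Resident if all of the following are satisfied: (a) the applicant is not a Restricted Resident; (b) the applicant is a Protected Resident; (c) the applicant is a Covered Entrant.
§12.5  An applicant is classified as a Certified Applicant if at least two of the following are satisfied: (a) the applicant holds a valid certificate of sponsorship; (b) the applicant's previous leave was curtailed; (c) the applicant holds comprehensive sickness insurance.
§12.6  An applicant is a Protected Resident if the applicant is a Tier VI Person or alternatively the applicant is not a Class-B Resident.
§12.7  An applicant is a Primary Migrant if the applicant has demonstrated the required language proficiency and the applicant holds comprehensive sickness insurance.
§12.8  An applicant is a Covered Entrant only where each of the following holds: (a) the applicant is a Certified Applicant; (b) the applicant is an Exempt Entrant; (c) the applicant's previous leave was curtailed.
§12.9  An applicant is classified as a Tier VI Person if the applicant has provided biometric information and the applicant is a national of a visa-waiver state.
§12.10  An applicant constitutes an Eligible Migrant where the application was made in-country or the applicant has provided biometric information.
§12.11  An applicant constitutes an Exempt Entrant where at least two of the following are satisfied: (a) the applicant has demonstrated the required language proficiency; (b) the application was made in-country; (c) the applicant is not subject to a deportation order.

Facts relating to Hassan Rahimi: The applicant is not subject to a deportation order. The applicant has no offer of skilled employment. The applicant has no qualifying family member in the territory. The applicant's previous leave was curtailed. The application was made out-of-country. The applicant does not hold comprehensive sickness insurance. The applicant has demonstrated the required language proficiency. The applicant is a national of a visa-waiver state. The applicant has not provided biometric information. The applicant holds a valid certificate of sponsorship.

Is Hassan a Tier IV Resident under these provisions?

Under §12.2: the application was made in-country? no; and the applicant has a qualifying family member in the territory? no. So the applicant is not an Exempt National.
Under §12.7: the applicant has demonstrated the required language proficiency? yes; and the applicant holds comprehensive sickness insurance? no. So the applicant is not a Primary Migrant.
Under §12.3: Exempt National (§12.2)? no; and not a Primary Migrant (§12.7)? yes. So the applicant is not a Restricted Resident.
Under §12.9: the applicant has provided biometric information? no; and the applicant is a national of a visa-waiver state? yes. So the applicant is not a Tier VI Person.
Under §12.1: the applicant is subject to a deportation order? no; and the applicant has no offer of skilled employment? yes. So the applicant is not a Class-B Resident.
Under §12.6: Tier VI Person (§12.9)? no; or not a Class-B Resident (§12.1)? yes. So the applicant is a Protected Resident.
Under §12.5: the applicant holds a valid certificate of sponsorship? yes; the applicant's previous leave was curtailed? yes; the applicant holds comprehensive sickness insurance? no — 2 of 3 hold (need ≥2) → satisfied.
Under §12.11: the applicant has demonstrated the required language proficiency? yes; the application was made in-country? no; the applicant is not subject to a deportation order? yes — 2 of 3 hold (need ≥2) → satisfied.
Under §12.8: Certified Applicant (§12.5)? yes; and Exempt Entrant (§12.11)? yes; and the applicant's previous leave was curtailed? yes. So the applicant is a Covered Entrant.
Under §12.4: not a Restricted Resident (§12.3)? yes; and Protected Resident (§12.6)? yes; and Covered Entrant (§12.8)? yes. So the applicant is a Tier IV Resident.

Yes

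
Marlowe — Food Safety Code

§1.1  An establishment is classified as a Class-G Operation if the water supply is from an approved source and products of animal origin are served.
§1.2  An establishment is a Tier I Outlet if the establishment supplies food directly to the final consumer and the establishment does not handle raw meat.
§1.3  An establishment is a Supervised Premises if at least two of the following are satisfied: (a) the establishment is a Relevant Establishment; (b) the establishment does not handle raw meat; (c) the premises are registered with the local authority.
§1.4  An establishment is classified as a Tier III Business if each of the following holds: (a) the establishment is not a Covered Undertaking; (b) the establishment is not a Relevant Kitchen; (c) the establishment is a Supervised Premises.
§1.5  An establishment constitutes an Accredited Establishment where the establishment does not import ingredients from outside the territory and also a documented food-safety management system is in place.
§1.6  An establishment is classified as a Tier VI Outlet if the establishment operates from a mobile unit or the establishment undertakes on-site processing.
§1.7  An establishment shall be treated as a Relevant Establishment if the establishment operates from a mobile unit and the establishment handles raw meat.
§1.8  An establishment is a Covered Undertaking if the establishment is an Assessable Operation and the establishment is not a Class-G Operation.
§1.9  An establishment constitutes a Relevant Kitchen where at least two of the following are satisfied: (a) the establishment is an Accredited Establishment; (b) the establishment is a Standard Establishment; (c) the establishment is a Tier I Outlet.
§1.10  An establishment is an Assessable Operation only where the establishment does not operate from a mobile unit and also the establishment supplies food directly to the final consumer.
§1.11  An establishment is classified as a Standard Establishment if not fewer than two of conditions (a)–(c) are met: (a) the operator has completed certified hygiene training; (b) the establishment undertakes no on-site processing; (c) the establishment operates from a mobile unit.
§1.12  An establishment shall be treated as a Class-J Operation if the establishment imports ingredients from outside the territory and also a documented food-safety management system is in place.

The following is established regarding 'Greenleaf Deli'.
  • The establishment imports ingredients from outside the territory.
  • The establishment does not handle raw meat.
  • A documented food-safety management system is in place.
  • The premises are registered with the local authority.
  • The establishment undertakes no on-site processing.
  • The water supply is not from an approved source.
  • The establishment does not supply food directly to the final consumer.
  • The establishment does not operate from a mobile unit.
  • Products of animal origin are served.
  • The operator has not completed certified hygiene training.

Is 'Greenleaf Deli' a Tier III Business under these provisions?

Yes

§1.10 — Assessable Operation: [the establishment does not operate from a mobile unit? yes] AND [the establishment supplies food directly to the final consumer? no] → not satisfied.
§1.1 — Class-G Operation: [the water supply is from an approved source? no] AND [products of animal origin are served? yes] → not satisfied.
§1.8 — Covered Undertaking: [Assessable Operation (§1.10)? no] AND [not a Class-G Operation (§1.1)? yes] → not satisfied.
§1.5 — Accredited Establishment: [the establishment does not import ingredients from outside the territory? no] AND [a documented food-safety management system is in place? yes] → not satisfied.
§1.11 — Standard Establishment: the operator has completed certified hygiene training? no; the establishment undertakes no on-site processing? yes; the establishment operates from a mobile unit? no — 1 of 3 hold (need ≥2) → not satisfied.
§1.2 — Tier I Outlet: [the establishment supplies food directly to the final consumer? no] AND [the establishment does not handle raw meat? yes] → not satisfied.
§1.9 — Relevant Kitchen: Accredited Establishment (§1.5)? no; Standard Establishment (§1.11)? no; Tier I Outlet (§1.2)? no — 0 of 3 hold (need ≥2) → not satisfied.
§1.7 — Relevant Establishment: [the establishment operates from a mobile unit? no] AND [the establishment handles raw meat? no] → not satisfied.
§1.3 — Supervised Premises: Relevant Establishment (§1.7)? no; the establishment does not handle raw meat? yes; the premises are registered with the local authority? yes — 2 of 3 hold (need ≥2) → satisfied.
§1.4 — Tier III Business: [not a Covered Undertaking (§1.8)? yes] AND [not a Relevant Kitchen (§1.9)? yes] AND [Supervised Premises (§1.3)? yes] → satisfied.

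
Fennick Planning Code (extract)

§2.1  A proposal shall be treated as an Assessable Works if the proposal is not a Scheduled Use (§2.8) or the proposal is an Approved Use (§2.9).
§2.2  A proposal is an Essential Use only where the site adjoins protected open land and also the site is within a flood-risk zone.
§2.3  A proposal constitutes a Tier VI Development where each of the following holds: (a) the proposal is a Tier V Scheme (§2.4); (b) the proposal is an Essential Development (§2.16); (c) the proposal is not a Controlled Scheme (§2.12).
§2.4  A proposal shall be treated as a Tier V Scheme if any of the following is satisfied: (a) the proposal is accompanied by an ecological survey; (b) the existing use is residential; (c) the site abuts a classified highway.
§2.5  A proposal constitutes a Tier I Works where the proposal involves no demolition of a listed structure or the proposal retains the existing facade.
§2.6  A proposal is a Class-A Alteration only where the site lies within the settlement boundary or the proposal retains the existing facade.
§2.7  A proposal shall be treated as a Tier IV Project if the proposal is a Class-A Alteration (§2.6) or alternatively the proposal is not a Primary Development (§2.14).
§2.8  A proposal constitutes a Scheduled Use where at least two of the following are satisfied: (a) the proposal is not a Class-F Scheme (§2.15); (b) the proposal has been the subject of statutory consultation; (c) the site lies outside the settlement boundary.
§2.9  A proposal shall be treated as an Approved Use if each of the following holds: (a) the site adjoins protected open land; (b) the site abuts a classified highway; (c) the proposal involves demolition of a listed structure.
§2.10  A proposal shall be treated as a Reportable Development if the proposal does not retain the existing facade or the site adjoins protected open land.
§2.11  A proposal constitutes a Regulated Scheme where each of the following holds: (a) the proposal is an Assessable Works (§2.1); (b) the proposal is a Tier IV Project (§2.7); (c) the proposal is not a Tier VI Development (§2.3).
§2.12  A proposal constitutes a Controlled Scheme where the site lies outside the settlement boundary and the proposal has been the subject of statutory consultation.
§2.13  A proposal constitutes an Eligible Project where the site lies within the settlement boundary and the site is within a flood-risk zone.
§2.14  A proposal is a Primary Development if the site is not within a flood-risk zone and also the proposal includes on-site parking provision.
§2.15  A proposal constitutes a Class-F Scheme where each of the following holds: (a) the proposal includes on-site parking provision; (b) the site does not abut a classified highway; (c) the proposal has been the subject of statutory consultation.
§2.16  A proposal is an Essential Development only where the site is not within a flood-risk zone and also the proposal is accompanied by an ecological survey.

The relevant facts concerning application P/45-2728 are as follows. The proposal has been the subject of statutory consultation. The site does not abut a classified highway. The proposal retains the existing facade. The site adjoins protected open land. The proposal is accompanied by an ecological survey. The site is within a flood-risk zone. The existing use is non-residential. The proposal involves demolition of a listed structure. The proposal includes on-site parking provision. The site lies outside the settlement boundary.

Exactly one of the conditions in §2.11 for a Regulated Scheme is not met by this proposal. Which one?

§2.15 — Class-F Scheme: [the proposal includes on-site parking provision? yes] AND [the site does not abut a classified highway? yes] AND [the proposal has been the subject of statutory consultation? yes] → satisfied.
§2.8 — Scheduled Use: not a Class-F Scheme (§2.15)? no; the proposal has been the subject of statutory consultation? yes; the site lies outside the settlement boundary? yes — 2 of 3 hold (need ≥2) → satisfied.
§2.9 — Approved Use: [the site adjoins protected open land? yes] AND [the site abuts a classified highway? no] AND [the proposal involves demolition of a listed structure? yes] → not satisfied.
§2.1 — Assessable Works: [not a Scheduled Use (§2.8)? no] OR [Approved Use (§2.9)? no] → not satisfied.
§2.6 — Class-A Alteration: [the site lies within the settlement boundary? no] OR [the proposal retains the existing facade? yes] → satisfied.
§2.14 — Primary Development: [the site is not within a flood-risk zone? no] AND [the proposal includes on-site parking provision? yes] → not satisfied.
§2.7 — Tier IV Project: [Class-A Alteration (§2.6)? yes] OR [not a Primary Development (§2.14)? yes] → satisfied.
§2.4 — Tier V Scheme: [the proposal is accompanied by an ecological survey? yes] OR [the existing use is residential? no] OR [the site abuts a classified highway? no] → satisfied.
§2.16 — Essential Development: [the site is not within a flood-risk zone? no] AND [the proposal is accompanied by an ecological survey? yes] → not satisfied.
§2.12 — Controlled Scheme: [the site lies outside the settlement boundary? yes] AND [the proposal has been the subject of statutory consultation? yes] → satisfied.
§2.3 — Tier VI Development: [Tier V Scheme (§2.4)? yes] AND [Essential Development (§2.16)? no] AND [not a Controlled Scheme (§2.12)? no] → not satisfied.
§2.11 — Regulated Scheme: [Assessable Works (§2.1)? no] AND [Tier IV Project (§2.7)? yes] AND [not a Tier VI Development (§2.3)? yes] → not satisfied.

Assessable Works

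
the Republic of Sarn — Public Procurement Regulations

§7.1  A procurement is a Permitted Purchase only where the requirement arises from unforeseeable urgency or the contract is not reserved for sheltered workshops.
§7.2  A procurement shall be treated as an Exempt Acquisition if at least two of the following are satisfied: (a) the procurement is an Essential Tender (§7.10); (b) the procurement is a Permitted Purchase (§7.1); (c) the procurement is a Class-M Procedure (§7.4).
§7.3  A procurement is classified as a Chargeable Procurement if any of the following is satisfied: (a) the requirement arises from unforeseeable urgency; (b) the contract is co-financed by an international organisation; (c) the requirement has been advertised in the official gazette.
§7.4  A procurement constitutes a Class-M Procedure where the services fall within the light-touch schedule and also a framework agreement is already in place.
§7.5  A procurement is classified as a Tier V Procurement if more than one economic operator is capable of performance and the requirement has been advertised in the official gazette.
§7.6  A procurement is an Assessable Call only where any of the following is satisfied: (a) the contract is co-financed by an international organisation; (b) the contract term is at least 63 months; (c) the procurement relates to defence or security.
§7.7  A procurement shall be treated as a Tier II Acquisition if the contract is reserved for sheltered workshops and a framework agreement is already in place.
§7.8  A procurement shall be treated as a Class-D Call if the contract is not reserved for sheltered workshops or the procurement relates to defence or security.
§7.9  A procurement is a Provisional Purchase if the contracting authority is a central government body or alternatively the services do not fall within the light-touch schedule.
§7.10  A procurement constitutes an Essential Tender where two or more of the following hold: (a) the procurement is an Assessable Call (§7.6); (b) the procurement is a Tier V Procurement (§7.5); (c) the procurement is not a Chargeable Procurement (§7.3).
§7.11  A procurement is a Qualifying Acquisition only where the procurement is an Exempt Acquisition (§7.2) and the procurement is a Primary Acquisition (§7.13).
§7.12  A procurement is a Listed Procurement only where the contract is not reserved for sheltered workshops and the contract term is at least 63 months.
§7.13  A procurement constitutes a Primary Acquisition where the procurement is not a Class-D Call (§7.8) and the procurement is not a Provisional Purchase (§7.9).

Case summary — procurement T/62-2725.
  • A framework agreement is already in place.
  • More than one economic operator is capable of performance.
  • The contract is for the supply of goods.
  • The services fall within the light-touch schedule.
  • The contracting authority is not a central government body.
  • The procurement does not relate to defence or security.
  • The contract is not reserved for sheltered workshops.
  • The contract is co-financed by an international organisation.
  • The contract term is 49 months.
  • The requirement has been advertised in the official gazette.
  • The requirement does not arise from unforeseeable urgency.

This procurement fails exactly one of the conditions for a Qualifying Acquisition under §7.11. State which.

Primary Acquisition

Under §7.6: the contract is co-financed by an international organisation? yes; or contract term: 49 months ≥ 63 months? no; or the procurement relates to defence or security? no. So the procurement is an Assessable Call.
Under §7.5: more than one economic operator is capable of performance? yes; and the requirement has been advertised in the official gazette? yes. So the procurement is a Tier V Procurement.
Under §7.3: the requirement arises from unforeseeable urgency? no; or the contract is co-financed by an international organisation? yes; or the requirement has been advertised in the official gazette? yes. So the procurement is a Chargeable Procurement.
Under §7.10: Assessable Call (§7.6)? yes; Tier V Procurement (§7.5)? yes; not a Chargeable Procurement (§7.3)? no — 2 of 3 hold (need ≥2) → satisfied.
Under §7.1: the requirement arises from unforeseeable urgency? no; or the contract is not reserved for sheltered workshops? yes. So the procurement is a Permitted Purchase.
Under §7.4: the services fall within the light-touch schedule? yes; and a framework agreement is already in place? yes. So the procurement is a Class-M Procedure.
Under §7.2: Essential Tender (§7.10)? yes; Permitted Purchase (§7.1)? yes; Class-M Procedure (§7.4)? yes — 3 of 3 hold (need ≥2) → satisfied.
Under §7.8: the contract is not reserved for sheltered workshops? yes; or the procurement relates to defence or security? no. So the procurement is a Class-D Call.
Under §7.9: the contracting authority is a central government body? no; or the services do not fall within the light-touch schedule? no. So the procurement is not a Provisional Purchase.
Under §7.13: not a Class-D Call (§7.8)? no; and not a Provisional Purchase (§7.9)? yes. So the procurement is not a Primary Acquisition.
Under §7.11: Exempt Acquisition (§7.2)? yes; and Primary Acquisition (§7.13)? no. So the procurement is not a Qualifying Acquisition.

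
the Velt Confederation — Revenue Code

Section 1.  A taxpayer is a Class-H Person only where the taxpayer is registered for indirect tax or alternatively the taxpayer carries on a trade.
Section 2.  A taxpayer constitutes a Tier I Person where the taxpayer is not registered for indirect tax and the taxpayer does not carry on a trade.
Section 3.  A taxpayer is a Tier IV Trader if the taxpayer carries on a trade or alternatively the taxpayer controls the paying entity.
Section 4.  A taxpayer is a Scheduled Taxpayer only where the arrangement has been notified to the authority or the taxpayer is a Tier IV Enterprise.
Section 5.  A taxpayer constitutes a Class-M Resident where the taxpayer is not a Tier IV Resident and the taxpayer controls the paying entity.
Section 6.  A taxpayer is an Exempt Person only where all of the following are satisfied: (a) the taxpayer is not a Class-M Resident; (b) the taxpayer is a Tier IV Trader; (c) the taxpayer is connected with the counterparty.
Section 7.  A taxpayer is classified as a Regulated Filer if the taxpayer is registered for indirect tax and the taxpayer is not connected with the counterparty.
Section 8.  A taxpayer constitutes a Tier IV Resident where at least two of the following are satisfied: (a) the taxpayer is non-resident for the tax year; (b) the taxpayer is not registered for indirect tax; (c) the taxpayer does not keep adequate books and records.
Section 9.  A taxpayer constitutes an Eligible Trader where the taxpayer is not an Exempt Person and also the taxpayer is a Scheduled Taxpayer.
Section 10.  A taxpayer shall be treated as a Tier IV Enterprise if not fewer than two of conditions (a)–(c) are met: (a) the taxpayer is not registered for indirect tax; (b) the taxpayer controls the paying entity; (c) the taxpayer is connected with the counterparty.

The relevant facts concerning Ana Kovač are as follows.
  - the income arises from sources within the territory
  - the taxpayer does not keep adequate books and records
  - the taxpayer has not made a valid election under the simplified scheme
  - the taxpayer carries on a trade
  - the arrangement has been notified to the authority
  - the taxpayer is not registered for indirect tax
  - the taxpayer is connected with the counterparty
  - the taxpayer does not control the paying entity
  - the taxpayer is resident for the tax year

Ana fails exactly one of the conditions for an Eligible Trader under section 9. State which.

section 8 — Tier IV Resident: the taxpayer is non-resident for the tax year? no; the taxpayer is not registered for indirect tax? yes; the taxpayer does not keep adequate books and records? yes — 2 of 3 hold (need ≥2) → satisfied.
section 5 — Class-M Resident: [not a Tier IV Resident (section 8)? no] AND [the taxpayer controls the paying entity? no] → not satisfied.
section 3 — Tier IV Trader: [the taxpayer carries on a trade? yes] OR [the taxpayer controls the paying entity? no] → satisfied.
section 6 — Exempt Person: [not a Class-M Resident (section 5)? yes] AND [Tier IV Trader (section 3)? yes] AND [the taxpayer is connected with the counterparty? yes] → satisfied.
section 10 — Tier IV Enterprise: the taxpayer is not registered for indirect tax? yes; the taxpayer controls the paying entity? no; the taxpayer is connected with the counterparty? yes — 2 of 3 hold (need ≥2) → satisfied.
section 4 — Scheduled Taxpayer: [the arrangement has been notified to the authority? yes] OR [Tier IV Enterprise (section 10)? yes] → satisfied.
section 9 — Eligible Trader: [not an Exempt Person (section 6)? no] AND [Scheduled Taxpayer (section 4)? yes] → not satisfied.

Exempt Person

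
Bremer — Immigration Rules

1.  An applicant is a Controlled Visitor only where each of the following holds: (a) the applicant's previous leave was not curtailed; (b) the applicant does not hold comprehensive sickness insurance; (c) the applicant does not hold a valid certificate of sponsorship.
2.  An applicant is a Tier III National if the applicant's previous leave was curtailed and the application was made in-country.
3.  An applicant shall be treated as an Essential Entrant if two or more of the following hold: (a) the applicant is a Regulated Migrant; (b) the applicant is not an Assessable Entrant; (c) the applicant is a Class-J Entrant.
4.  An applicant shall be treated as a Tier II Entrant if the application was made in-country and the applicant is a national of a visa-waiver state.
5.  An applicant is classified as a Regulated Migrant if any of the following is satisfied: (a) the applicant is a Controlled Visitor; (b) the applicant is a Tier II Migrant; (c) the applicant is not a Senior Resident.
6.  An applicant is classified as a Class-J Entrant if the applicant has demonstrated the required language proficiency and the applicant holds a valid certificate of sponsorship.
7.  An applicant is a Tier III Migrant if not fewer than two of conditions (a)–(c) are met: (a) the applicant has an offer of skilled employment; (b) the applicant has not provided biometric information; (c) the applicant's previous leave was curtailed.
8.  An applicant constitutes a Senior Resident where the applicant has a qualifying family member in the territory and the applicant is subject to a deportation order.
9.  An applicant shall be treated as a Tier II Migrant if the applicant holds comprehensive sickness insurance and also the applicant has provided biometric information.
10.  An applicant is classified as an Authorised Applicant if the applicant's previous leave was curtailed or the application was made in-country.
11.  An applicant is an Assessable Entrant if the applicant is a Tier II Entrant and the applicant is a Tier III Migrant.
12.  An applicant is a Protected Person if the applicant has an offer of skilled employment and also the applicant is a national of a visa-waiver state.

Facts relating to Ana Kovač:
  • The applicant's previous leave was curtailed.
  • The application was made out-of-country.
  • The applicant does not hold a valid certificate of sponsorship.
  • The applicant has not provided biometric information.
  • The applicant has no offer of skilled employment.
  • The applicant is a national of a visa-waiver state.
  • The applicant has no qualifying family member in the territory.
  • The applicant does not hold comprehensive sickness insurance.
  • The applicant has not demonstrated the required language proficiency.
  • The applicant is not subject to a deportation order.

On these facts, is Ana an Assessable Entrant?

No

Under paragraph 4: the application was made in-country? no; and the applicant is a national of a visa-waiver state? yes. So the applicant is not a Tier II Entrant.
Under paragraph 7: the applicant has an offer of skilled employment? no; the applicant has not provided biometric information? yes; the applicant's previous leave was curtailed? yes — 2 of 3 hold (need ≥2) → satisfied.
Under paragraph 11: Tier II Entrant (paragraph 4)? no; and Tier III Migrant (paragraph 7)? yes. So the applicant is not an Assessable Entrant.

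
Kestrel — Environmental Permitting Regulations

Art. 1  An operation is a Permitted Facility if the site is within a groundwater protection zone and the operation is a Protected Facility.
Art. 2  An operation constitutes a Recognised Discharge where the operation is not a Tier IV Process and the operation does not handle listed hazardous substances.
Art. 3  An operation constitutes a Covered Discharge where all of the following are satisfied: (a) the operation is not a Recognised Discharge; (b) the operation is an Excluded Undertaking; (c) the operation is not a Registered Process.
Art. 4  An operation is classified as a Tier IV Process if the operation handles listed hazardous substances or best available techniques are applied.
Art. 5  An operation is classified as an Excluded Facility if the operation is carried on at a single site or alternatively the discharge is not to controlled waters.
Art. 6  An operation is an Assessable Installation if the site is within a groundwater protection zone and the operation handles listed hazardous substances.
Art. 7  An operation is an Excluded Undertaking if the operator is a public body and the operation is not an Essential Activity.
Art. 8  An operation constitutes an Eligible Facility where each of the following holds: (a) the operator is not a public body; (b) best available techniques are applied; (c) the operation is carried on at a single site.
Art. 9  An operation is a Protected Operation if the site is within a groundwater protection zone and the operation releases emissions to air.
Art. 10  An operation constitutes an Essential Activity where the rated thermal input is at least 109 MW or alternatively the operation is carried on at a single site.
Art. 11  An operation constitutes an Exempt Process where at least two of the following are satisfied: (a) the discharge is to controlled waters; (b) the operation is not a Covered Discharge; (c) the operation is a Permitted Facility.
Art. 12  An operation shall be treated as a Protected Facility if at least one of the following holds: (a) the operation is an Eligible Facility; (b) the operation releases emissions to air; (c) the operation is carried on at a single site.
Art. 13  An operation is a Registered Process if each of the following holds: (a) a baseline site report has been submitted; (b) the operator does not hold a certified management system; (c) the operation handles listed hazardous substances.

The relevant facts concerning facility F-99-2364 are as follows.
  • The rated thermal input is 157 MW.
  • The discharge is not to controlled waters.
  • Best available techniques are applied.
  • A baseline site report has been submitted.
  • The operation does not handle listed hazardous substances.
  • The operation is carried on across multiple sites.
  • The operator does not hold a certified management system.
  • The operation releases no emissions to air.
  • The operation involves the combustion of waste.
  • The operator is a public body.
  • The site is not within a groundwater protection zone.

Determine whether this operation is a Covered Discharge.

Under article 4: the operation handles listed hazardous substances? no; or best available techniques are applied? yes. So the operation is a Tier IV Process.
Under article 2: not a Tier IV Process (article 4)? no; and the operation does not handle listed hazardous substances? yes. So the operation is not a Recognised Discharge.
Under article 10: rated thermal input: 157 MW ≥ 109 MW? yes; or the operation is carried on at a single site? no. So the operation is an Essential Activity.
Under article 7: the operator is a public body? yes; and not an Essential Activity (article 10)? no. So the operation is not an Excluded Undertaking.
Under article 13: a baseline site report has been submitted? yes; and the operator does not hold a certified management system? yes; and the operation handles listed hazardous substances? no. So the operation is not a Registered Process.
Under article 3: not a Recognised Discharge (article 2)? yes; and Excluded Undertaking (article 7)? no; and not a Registered Process (article 13)? yes. So the operation is not a Covered Discharge.

No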